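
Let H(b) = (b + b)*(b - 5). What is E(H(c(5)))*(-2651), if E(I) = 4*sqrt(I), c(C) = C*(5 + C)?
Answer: -318120*sqrt(5) ≈ -7.1134e+5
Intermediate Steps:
H(b) = 2*b*(-5 + b) (H(b) = (2*b)*(-5 + b) = 2*b*(-5 + b))
E(H(c(5)))*(-2651) = (4*sqrt(2*(5*(5 + 5))*(-5 + 5*(5 + 5))))*(-2651) = (4*sqrt(2*(5*10)*(-5 + 5*10)))*(-2651) = (4*sqrt(2*50*(-5 + 50)))*(-2651) = (4*sqrt(2*50*45))*(-2651) = (4*sqrt(4500))*(-2651) = (4*(30*sqrt(5)))*(-2651) = (120*sqrt(5))*(-2651) = -318120*sqrt(5)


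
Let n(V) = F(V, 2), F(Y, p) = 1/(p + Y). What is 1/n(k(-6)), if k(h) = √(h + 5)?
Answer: 2 + I ≈ 2.0 + 1.0*I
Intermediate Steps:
k(h) = √(5 + h)
F(Y, p) = 1/(Y + p)
n(V) = 1/(2 + V) (n(V) = 1/(V + 2) = 1/(2 + V))
1/n(k(-6)) = 1/(1/(2 + √(5 - 6))) = 1/(1/(2 + √(-1))) = 1/(1/(2 + I)) = 1/((2 - I)/5) = 2 + I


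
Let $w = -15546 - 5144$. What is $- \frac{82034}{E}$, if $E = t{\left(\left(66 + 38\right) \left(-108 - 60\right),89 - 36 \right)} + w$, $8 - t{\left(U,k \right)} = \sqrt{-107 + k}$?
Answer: $\frac{31419022}{7921207} - \frac{41017 i \sqrt{6}}{71290863} \approx 3.9664 - 0.0014093 i$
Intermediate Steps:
$t{\left(U,k \right)} = 8 - \sqrt{-107 + k}$
$w = -20690$ ($w = -15546 - 5144 = -20690$)
$E = -20682 - 3 i \sqrt{6}$ ($E = \left(8 - \sqrt{-107 + \left(89 - 36\right)}\right) - 20690 = \left(8 - \sqrt{-107 + 53}\right) - 20690 = \left(8 - \sqrt{-54}\right) - 20690 = \left(8 - 3 i \sqrt{6}\right) - 20690 = -20682 - 3 i \sqrt{6} \approx -20682.0 - 7.3485 i$)
$- \frac{82034}{E} = - \frac{82034}{-20682 - 3 i \sqrt{6}}$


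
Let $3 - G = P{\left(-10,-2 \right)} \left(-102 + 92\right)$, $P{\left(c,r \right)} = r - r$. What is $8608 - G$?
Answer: $8605$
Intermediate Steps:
$P{\left(c,r \right)} = 0$
$G = 3$ ($G = 3 - 0 \left(-102 + 92\right) = 3 - 0 \left(-10\right) = 3 - 0 = 3 + 0 = 3$)
$8608 - G = 8608 - 3 = 8605$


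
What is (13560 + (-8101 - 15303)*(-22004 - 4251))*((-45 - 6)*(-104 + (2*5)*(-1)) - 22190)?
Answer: -10062815858080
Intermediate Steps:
(13560 + (-8101 - 15303)*(-22004 - 4251))*((-45 - 6)*(-104 + (2*5)*(-1)) - 22190) = (13560 - 23404*(-26255))*(-51*(-104 + 10*(-1)) - 22190) = (13560 + 614472020)*(-51*(-104 - 10) - 22190) = 614485580*(-51*(-114) - 22190) = 614485580*(5814 - 22190) = 614485580*(-16376) = -10062815858080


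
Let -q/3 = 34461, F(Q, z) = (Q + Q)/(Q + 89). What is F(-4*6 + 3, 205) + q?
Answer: -3515043/34 ≈ -1.0338e+5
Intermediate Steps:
F(Q, z) = 2*Q/(89 + Q) (F(Q, z) = (2*Q)/(89 + Q) = 2*Q/(89 + Q))
q = -103383 (q = -3*34461 = -103383)
F(-4*6 + 3, 205) + q = 2*(-4*6 + 3)/(89 + (-4*6 + 3)) - 103383 = 2*(-24 + 3)/(89 + (-24 + 3)) - 103383 = 2*(-21)/(89 - 21) - 103383 = 2*(-21)/68 - 103383 = 2*(-21)*(1/68) - 103383 = -21/34 - 103383 = -3515043/34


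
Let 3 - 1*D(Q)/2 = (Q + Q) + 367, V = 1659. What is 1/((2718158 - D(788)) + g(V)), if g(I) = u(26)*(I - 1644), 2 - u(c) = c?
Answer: 1/2721678 ≈ 3.6742e-7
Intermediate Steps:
u(c) = 2 - c
g(I) = 39456 - 24*I (g(I) = (2 - 1*26)*(I - 1644) = (2 - 26)*(-1644 + I) = -24*(-1644 + I) = 39456 - 24*I)
D(Q) = -728 - 4*Q (D(Q) = 6 - 2*((Q + Q) + 367) = 6 - 2*(2*Q + 367) = 6 - 2*(367 + 2*Q) = 6 + (-734 - 4*Q) = -728 - 4*Q)
1/((2718158 - D(788)) + g(V)) = 1/((2718158 - (-728 - 4*788)) + (39456 - 24*1659)) = 1/((2718158 - (-728 - 3152)) + (39456 - 39816)) = 1/((2718158 - 1*(-3880)) - 360) = 1/((2718158 + 3880) - 360) = 1/(2722038 - 360) = 1/2721678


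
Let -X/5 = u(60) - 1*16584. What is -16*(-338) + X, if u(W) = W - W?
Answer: 88328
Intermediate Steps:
u(W) = 0
X = 82920 (X = -5*(0 - 1*16584) = -5*(0 - 16584) = -5*(-16584) = 82920)
-16*(-338) + X = -16*(-338) + 82920 = 5408 + 82920 = 88328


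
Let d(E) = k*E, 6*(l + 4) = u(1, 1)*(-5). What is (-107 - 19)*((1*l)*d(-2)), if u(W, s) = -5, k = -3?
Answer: -126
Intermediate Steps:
l = ⅙ (l = -4 + (-5*(-5))/6 = -4 + (⅙)*25 = -4 + 25/6 = ⅙ ≈ 0.16667)
d(E) = -3*E
(-107 - 19)*((1*l)*d(-2)) = (-107 - 19)*((1*(⅙))*(-3*(-2))) = -21*6 = -126*1 = -126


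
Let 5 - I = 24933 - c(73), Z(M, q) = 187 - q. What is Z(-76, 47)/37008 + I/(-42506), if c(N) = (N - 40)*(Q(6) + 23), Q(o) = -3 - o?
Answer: 113923571/196632756 ≈ 0.57937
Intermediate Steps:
c(N) = -560 + 14*N (c(N) = (N - 40)*((-3 - 1*6) + 23) = (-40 + N)*((-3 - 6) + 23) = (-40 + N)*(-9 + 23) = (-40 + N)*14 = -560 + 14*N)
I = -24466 (I = 5 - (24933 - (-560 + 14*73)) = 5 - (24933 - (-560 + 1022)) = 5 - (24933 - 1*462) = 5 - (24933 - 462) = 5 - 1*24471 = 5 - 24471 = -24466)
Z(-76, 47)/37008 + I/(-42506) = (187 - 1*47)/37008 - 24466/(-42506) = (187 - 47)*(1/37008) - 24466*(-1/42506) = 140*(1/37008) + 12233/21253 = 35/9252 + 12233/21253 = 113923571/196632756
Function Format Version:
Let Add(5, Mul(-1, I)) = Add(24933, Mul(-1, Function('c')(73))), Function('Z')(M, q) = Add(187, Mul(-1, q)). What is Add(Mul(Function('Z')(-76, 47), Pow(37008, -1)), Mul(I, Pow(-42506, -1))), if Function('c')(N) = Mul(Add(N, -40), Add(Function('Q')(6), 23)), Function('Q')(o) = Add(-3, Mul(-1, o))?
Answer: Rational(113923571, 196632756) ≈ 0.57937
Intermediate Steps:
Function('c')(N) = Add(-560, Mul(14, N)) (Function('c')(N) = Mul(Add(N, -40), Add(Add(-3, Mul(-1, 6)), 23)) = Mul(Add(-40, N), Add(Add(-3, -6), 23)) = Mul(Add(-40, N), Add(-9, 23)) = Mul(Add(-40, N), 14) = Add(-560, Mul(14, N)))
I = -24466 (I = Add(5, Mul(-1, Add(24933, Mul(-1, Add(-560, Mul(14, 73)))))) = Add(5, Mul(-1, Add(24933, Mul(-1, Add(-560, 1022))))) = Add(5, Mul(-1, Add(24933, Mul(-1, 462)))) = Add(5, Mul(-1, Add(24933, -462))) = Add(5, Mul(-1, 24471)) = Add(5, -24471) = -24466)
Add(Mul(Function('Z')(-76, 47), Pow(37008, -1)), Mul(I, Pow(-42506, -1))) = Add(Mul(Add(187, Mul(-1, 47)), Pow(37008, -1)), Mul(-24466, Pow(-42506, -1))) = Add(Mul(Add(187, -47), Rational(1, 37008)), Mul(-24466, Rational(-1, 42506))) = Add(Mul(140, Rational(1, 37008)), Rational(12233, 21253)) = Add(Rational(35, 9252), Rational(12233, 21253)) = Rational(113923571, 196632756)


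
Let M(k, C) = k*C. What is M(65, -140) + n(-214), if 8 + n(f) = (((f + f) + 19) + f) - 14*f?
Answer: -6735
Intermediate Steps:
n(f) = 11 - 11*f (n(f) = -8 + ((((f + f) + 19) + f) - 14*f) = -8 + (((2*f + 19) + f) - 14*f) = -8 + (((19 + 2*f) + f) - 14*f) = -8 + ((19 + 3*f) - 14*f) = -8 + (19 - 11*f) = 11 - 11*f)
M(k, C) = C*k
M(65, -140) + n(-214) = -140*65 + (11 - 11*(-214)) = -9100 + (11 + 2354) = -9100 + 2365 = -6735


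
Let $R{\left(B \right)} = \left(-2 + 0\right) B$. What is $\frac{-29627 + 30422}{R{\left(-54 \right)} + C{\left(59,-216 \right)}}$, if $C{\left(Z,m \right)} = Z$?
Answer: $\frac{795}{167} \approx 4.7605$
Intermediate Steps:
$R{\left(B \right)} = - 2 B$
$\frac{-29627 + 30422}{R{\left(-54 \right)} + C{\left(59,-216 \right)}} = \frac{-29627 + 30422}{\left(-2\right) \left(-54\right) + 59} = \frac{795}{108 + 59} = \frac{795}{167}$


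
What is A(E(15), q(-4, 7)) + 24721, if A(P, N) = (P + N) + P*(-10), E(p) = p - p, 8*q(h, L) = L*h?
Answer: 49435/2 ≈ 24718.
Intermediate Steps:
q(h, L) = L*h/8 (q(h, L) = (L*h)/8 = L*h/8)
E(p) = 0
A(P, N) = N - 9*P (A(P, N) = (N + P) - 10*P = N - 9*P)
A(E(15), q(-4, 7)) + 24721 = ((⅛)*7*(-4) - 9*0) + 24721 = (-7/2 + 0) + 24721 = -7/2 + 24721 = 49435/2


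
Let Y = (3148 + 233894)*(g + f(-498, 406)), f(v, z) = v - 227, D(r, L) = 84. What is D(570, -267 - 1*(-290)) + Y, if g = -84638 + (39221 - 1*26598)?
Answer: -17242434996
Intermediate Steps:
f(v, z) = -227 + v
g = -72015 (g = -84638 + (39221 - 26598) = -84638 + 12623 = -72015)
Y = -17242435080 (Y = (3148 + 233894)*(-72015 + (-227 - 498)) = 237042*(-72015 - 725) = 237042*(-72740) = -17242435080)
D(570, -267 - 1*(-290)) + Y = 84 - 17242435080 = -17242434996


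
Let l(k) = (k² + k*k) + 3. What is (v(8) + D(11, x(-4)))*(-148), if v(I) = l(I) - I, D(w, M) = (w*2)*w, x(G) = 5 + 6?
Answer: -54020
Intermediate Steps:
l(k) = 3 + 2*k² (l(k) = (k² + k²) + 3 = 2*k² + 3 = 3 + 2*k²)
x(G) = 11
D(w, M) = 2*w² (D(w, M) = (2*w)*w = 2*w²)
v(I) = 3 - I + 2*I² (v(I) = (3 + 2*I²) - I = 3 - I + 2*I²)
(v(8) + D(11, x(-4)))*(-148) = ((3 - 1*8 + 2*8²) + 2*11²)*(-148) = ((3 - 8 + 2*64) + 2*121)*(-148) = ((3 - 8 + 128) + 242)*(-148) = (123 + 242)*(-148) = 365*(-148) = -54020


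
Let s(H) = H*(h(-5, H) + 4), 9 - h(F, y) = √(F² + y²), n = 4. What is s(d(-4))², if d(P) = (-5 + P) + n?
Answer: 5475 - 3250*√2 ≈ 878.81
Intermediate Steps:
h(F, y) = 9 - √(F² + y²)
d(P) = -1 + P (d(P) = (-5 + P) + 4 = -1 + P)
s(H) = H*(13 - √(25 + H²)) (s(H) = H*((9 - √((-5)² + H²)) + 4) = H*((9 - √(25 + H²)) + 4) = H*(13 - √(25 + H²)))
s(d(-4))² = ((-1 - 4)*(13 - √(25 + (-1 - 4)²)))² = (-5*(13 - √(25 + (-5)²)))² = (-5*(13 - √(25 + 25)))² = (-5*(13 - √50))² = (-5*(13 - 5*√2))² = (-65 + 25*√2)²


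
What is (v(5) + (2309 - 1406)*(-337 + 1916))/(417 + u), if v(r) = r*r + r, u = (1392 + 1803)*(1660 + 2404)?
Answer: 475289/4328299 ≈ 0.10981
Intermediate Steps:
u = 12984480 (u = 3195*4064 = 12984480)
v(r) = r + r² (v(r) = r² + r = r + r²)
(v(5) + (2309 - 1406)*(-337 + 1916))/(417 + u) = (5*(1 + 5) + (2309 - 1406)*(-337 + 1916))/(417 + 12984480) = (5*6 + 903*1579)/12984897 = (30 + 1425837)*(1/12984897) = 1425867*(1/12984897) = 475289/4328299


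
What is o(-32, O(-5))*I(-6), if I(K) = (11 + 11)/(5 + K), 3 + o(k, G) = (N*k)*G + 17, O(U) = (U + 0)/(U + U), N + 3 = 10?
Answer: 2156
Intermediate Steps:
N = 7 (N = -3 + 10 = 7)
O(U) = ½ (O(U) = U/((2*U)) = U*(1/(2*U)) = ½)
o(k, G) = 14 + 7*G*k (o(k, G) = -3 + ((7*k)*G + 17) = -3 + (7*G*k + 17) = -3 + (17 + 7*G*k) = 14 + 7*G*k)
I(K) = 22/(5 + K)
o(-32, O(-5))*I(-6) = (14 + 7*(½)*(-32))*(22/(5 - 6)) = (14 - 112)*(22/(-1)) = -2156*(-1) = -98*(-22) = 2156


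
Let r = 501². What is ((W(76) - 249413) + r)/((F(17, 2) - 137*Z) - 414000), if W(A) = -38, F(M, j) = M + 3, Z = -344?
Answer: -775/183426 ≈ -0.0042251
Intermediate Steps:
F(M, j) = 3 + M
r = 251001
((W(76) - 249413) + r)/((F(17, 2) - 137*Z) - 414000) = ((-38 - 249413) + 251001)/(((3 + 17) - 137*(-344)) - 414000) = (-249451 + 251001)/((20 + 47128) - 414000) = 1550/(47148 - 414000) = 1550/(-366852) = 1550*(-1/366852) = -775/183426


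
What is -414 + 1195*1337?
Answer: 1597301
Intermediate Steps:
-414 + 1195*1337 = -414 + 1597715 = 1597301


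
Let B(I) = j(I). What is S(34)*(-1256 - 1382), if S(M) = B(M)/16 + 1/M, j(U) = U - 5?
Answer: -660819/136 ≈ -4859.0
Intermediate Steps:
j(U) = -5 + U
B(I) = -5 + I
S(M) = -5/16 + 1/M + M/16 (S(M) = (-5 + M)/16 + 1/M = (-5 + M)*(1/16) + 1/M = (-5/16 + M/16) + 1/M = -5/16 + 1/M + M/16)
S(34)*(-1256 - 1382) = ((1/16)*(16 + 34*(-5 + 34))/34)*(-1256 - 1382) = ((1/16)*(1/34)*(16 + 34*29))*(-2638) = ((1/16)*(1/34)*(16 + 986))*(-2638) = ((1/16)*(1/34)*1002)*(-2638) = (501/272)*(-2638) = -660819/136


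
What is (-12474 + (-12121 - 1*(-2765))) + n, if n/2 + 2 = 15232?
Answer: 8630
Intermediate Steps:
n = 30460 (n = -4 + 2*15232 = -4 + 30464 = 30460)
(-12474 + (-12121 - 1*(-2765))) + n = (-12474 + (-12121 - 1*(-2765))) + 30460 = (-12474 + (-12121 + 2765)) + 30460 = (-12474 - 9356) + 30460 = -21830 + 30460 = 8630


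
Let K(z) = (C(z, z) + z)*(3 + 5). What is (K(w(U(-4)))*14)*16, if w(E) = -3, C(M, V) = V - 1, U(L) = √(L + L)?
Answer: -12544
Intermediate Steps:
U(L) = √2*√L (U(L) = √(2*L) = √2*√L)
C(M, V) = -1 + V
K(z) = -8 + 16*z (K(z) = ((-1 + z) + z)*(3 + 5) = (-1 + 2*z)*8 = -8 + 16*z)
(K(w(U(-4)))*14)*16 = ((-8 + 16*(-3))*14)*16 = ((-8 - 48)*14)*16 = -56*14*16 = -784*16 = -12544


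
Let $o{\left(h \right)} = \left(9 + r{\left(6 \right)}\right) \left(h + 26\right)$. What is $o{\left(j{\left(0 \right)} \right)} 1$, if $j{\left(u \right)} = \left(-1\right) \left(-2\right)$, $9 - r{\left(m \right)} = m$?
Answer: $336$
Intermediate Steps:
$r{\left(m \right)} = 9 - m$
$j{\left(u \right)} = 2$
$o{\left(h \right)} = 312 + 12 h$ ($o{\left(h \right)} = \left(9 + \left(9 - 6\right)\right) \left(h + 26\right) = \left(9 + \left(9 - 6\right)\right) \left(26 + h\right) = \left(9 + 3\right) \left(26 + h\right) = 12 \left(26 + h\right) = 312 + 12 h$)
$o{\left(j{\left(0 \right)} \right)} 1 = \left(312 + 12 \cdot 2\right) 1 = \left(312 + 24\right) 1 = 336 \cdot 1 = 336$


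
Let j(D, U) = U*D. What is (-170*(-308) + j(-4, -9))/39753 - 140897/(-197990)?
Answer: 15974962481/7870696470 ≈ 2.0297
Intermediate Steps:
j(D, U) = D*U
(-170*(-308) + j(-4, -9))/39753 - 140897/(-197990) = (-170*(-308) - 4*(-9))/39753 - 140897/(-197990) = (52360 + 36)*(1/39753) - 140897*(-1/197990) = 52396*(1/39753) + 140897/197990 = 52396/39753 + 140897/197990 = 15974962481/7870696470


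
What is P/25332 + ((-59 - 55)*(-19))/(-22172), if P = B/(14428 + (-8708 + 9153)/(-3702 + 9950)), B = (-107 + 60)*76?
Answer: -618344764970275/6328979087446782 ≈ -0.097701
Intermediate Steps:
B = -3572 (B = -47*76 = -3572)
P = -22317856/90146589 (P = -3572/(14428 + (-8708 + 9153)/(-3702 + 9950)) = -3572/(14428 + 445/6248) = -3572/90146589/6248 = -3572*6248/90146589 = -22317856/90146589 ≈ -0.24757)
P/25332 + ((-59 - 55)*(-19))/(-22172) = -22317856/90146589/25332 + ((-59 - 55)*(-19))/(-22172) = -22317856/90146589*1/25332 - 114*(-19)*(-1/22172) = -5579464/570898348137 + 2166*(-1/22172) = -5579464/570898348137 - 1083/11086 = -618344764970275/6328979087446782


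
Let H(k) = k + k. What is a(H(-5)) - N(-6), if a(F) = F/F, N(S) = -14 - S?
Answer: 9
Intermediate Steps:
H(k) = 2*k
a(F) = 1
a(H(-5)) - N(-6) = 1 - (-14 - 1*(-6)) = 1 - (-14 + 6) = 1 - 1*(-8) = 1 + 8 = 9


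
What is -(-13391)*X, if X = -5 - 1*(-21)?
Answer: 214256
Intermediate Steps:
X = 16 (X = -5 + 21 = 16)
-(-13391)*X = -(-13391)*16 = -1*(-214256) = 214256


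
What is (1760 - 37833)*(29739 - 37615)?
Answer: 284110948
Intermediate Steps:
(1760 - 37833)*(29739 - 37615) = -36073*(-7876) = 284110948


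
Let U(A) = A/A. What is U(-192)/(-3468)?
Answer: -1/3468 ≈ -0.00028835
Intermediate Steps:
U(A) = 1
U(-192)/(-3468) = 1/(-3468) = 1*(-1/3468) = -1/3468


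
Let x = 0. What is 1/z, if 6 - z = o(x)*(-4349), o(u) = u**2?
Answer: 1/6 ≈ 0.16667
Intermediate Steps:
z = 6 (z = 6 - 0**2*(-4349) = 6 - 0*(-4349) = 6 - 1*0 = 6 + 0 = 6)
1/z = 1/6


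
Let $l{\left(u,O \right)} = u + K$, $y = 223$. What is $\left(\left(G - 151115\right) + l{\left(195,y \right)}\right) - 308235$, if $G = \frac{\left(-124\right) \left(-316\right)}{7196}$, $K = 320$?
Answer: $- \frac{825434369}{1799} \approx -4.5883 \cdot 10^{5}$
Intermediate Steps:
$l{\left(u,O \right)} = 320 + u$ ($l{\left(u,O \right)} = u + 320 = 320 + u$)
$G = \frac{9796}{1799}$ ($G = 39184 \cdot \frac{1}{7196} = \frac{9796}{1799} \approx 5.4452$)
$\left(\left(G - 151115\right) + l{\left(195,y \right)}\right) - 308235 = \left(\left(\frac{9796}{1799} - 151115\right) + \left(320 + 195\right)\right) - 308235 = \left(\left(\frac{9796}{1799} - 151115\right) + 515\right) - 308235 = \left(- \frac{271846089}{1799} + 515\right) - 308235 = - \frac{270919604}{1799} - 308235 = - \frac{825434369}{1799}$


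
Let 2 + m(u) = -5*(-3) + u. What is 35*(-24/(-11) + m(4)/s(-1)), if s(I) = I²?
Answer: 7385/11 ≈ 671.36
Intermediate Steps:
m(u) = 13 + u (m(u) = -2 + (-5*(-3) + u) = -2 + (15 + u) = 13 + u)
35*(-24/(-11) + m(4)/s(-1)) = 35*(-24/(-11) + (13 + 4)/((-1)²)) = 35*(-24*(-1/11) + 17/1) = 35*(24/11 + 17*1) = 35*(24/11 + 17) = 35*(211/11) = 7385/11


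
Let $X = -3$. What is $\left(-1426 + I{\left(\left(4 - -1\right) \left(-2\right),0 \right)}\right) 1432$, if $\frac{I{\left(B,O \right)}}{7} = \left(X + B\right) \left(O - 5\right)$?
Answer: $-1390472$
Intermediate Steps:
$I{\left(B,O \right)} = 7 \left(-5 + O\right) \left(-3 + B\right)$ ($I{\left(B,O \right)} = 7 \left(-3 + B\right) \left(O - 5\right) = 7 \left(-3 + B\right) \left(-5 + O\right) = 7 \left(-5 + O\right) \left(-3 + B\right)$)
$\left(-1426 + I{\left(\left(4 - -1\right) \left(-2\right),0 \right)}\right) 1432 = \left(-1426 + \left(105 - 35 \left(4 - -1\right) \left(-2\right) - 0 + 7 \left(4 - -1\right) \left(-2\right) 0\right)\right) 1432 = \left(-1426 + \left(105 - 35 \left(4 + 1\right) \left(-2\right) + 0 + 7 \left(4 + 1\right) \left(-2\right) 0\right)\right) 1432 = \left(-1426 + \left(105 - 35 \cdot 5 \left(-2\right) + 0 + 7 \cdot 5 \left(-2\right) 0\right)\right) 1432 = \left(-1426 + \left(105 - -350 + 0 + 7 \left(-10\right) 0\right)\right) 1432 = \left(-1426 + \left(105 + 350 + 0 + 0\right)\right) 1432 = \left(-1426 + 455\right) 1432 = \left(-971\right) 1432 = -1390472$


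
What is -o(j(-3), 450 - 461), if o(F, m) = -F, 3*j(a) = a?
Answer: -1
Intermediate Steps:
j(a) = a/3
-o(j(-3), 450 - 461) = -(-1)*(1/3)*(-3) = -(-1)*(-1) = -1*1 = -1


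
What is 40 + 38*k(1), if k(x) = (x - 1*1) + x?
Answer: 78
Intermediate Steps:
k(x) = -1 + 2*x (k(x) = (x - 1) + x = (-1 + x) + x = -1 + 2*x)
40 + 38*k(1) = 40 + 38*(-1 + 2*1) = 40 + 38*(-1 + 2) = 40 + 38*1 = 40 + 38 = 78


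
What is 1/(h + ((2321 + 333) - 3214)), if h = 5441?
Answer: 1/4881 ≈ 0.00020488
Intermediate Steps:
1/(h + ((2321 + 333) - 3214)) = 1/(5441 + ((2321 + 333) - 3214)) = 1/(5441 + (2654 - 3214)) = 1/(5441 - 560) = 1/4881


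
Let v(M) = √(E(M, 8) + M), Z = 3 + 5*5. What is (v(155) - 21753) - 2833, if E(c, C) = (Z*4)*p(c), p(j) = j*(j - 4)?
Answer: -24586 + √2621515 ≈ -22967.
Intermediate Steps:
p(j) = j*(-4 + j)
Z = 28 (Z = 3 + 25 = 28)
E(c, C) = 112*c*(-4 + c) (E(c, C) = (28*4)*(c*(-4 + c)) = 112*(c*(-4 + c)) = 112*c*(-4 + c))
v(M) = √(M + 112*M*(-4 + M)) (v(M) = √(112*M*(-4 + M) + M) = √(M + 112*M*(-4 + M)))
(v(155) - 21753) - 2833 = (√(155*(-447 + 112*155)) - 21753) - 2833 = (√(155*(-447 + 17360)) - 21753) - 2833 = (√(155*16913) - 21753) - 2833 = (√2621515 - 21753) - 2833 = (-21753 + √2621515) - 2833 = -24586 + √2621515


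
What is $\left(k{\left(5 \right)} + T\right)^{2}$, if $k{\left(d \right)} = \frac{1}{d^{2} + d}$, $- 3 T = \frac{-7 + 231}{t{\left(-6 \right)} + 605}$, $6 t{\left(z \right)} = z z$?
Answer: $\frac{294849}{37332100} \approx 0.007898$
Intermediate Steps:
$t{\left(z \right)} = \frac{z^{2}}{6}$ ($t{\left(z \right)} = \frac{z z}{6} = \frac{z^{2}}{6}$)
$T = - \frac{224}{1833}$ ($T = - \frac{\left(-7 + 231\right) \frac{1}{\frac{\left(-6\right)^{2}}{6} + 605}}{3} = - \frac{224 \frac{1}{\frac{1}{6} \cdot 36 + 605}}{3} = - \frac{224 \frac{1}{6 + 605}}{3} = - \frac{224 \cdot \frac{1}{611}}{3} = \left(- \frac{1}{3}\right) \frac{224}{611} = - \frac{224}{1833} \approx -0.1222$)
$k{\left(d \right)} = \frac{1}{d + d^{2}}$
$\left(k{\left(5 \right)} + T\right)^{2} = \left(\frac{1}{5 \left(1 + 5\right)} - \frac{224}{1833}\right)^{2} = \left(\frac{1}{5 \cdot 6} - \frac{224}{1833}\right)^{2} = \left(\frac{1}{5} \cdot \frac{1}{6} - \frac{224}{1833}\right)^{2} = \left(\frac{1}{30} - \frac{224}{1833}\right)^{2} = \left(- \frac{543}{6110}\right)^{2} = \frac{294849}{37332100}$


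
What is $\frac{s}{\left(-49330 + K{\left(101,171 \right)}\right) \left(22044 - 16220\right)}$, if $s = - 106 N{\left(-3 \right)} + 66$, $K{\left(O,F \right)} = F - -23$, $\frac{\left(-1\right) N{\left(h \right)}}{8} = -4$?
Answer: $\frac{1663}{143084032} \approx 1.1623 \cdot 10^{-5}$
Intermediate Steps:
$N{\left(h \right)} = 32$ ($N{\left(h \right)} = \left(-8\right) \left(-4\right) = 32$)
$K{\left(O,F \right)} = 23 + F$ ($K{\left(O,F \right)} = F + 23 = 23 + F$)
$s = -3326$ ($s = \left(-106\right) 32 + 66 = -3392 + 66 = -3326$)
$\frac{s}{\left(-49330 + K{\left(101,171 \right)}\right) \left(22044 - 16220\right)} = - \frac{3326}{\left(-49330 + \left(23 + 171\right)\right) \left(22044 - 16220\right)} = - \frac{3326}{\left(-49330 + 194\right) 5824} = - \frac{3326}{\left(-49136\right) 5824} = - \frac{3326}{-286168064} = \left(-3326\right) \left(- \frac{1}{286168064}\right) = \frac{1663}{143084032}$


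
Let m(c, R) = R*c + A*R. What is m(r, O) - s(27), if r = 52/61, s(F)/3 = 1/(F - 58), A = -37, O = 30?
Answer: -2050467/1891 ≈ -1084.3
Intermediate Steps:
s(F) = 3/(-58 + F) (s(F) = 3/(F - 58) = 3/(-58 + F))
r = 52/61 (r = 52*(1/61) = 52/61 ≈ 0.85246)
m(c, R) = -37*R + R*c (m(c, R) = R*c - 37*R = -37*R + R*c)
m(r, O) - s(27) = 30*(-37 + 52/61) - 3/(-58 + 27) = 30*(-2205/61) - 3/(-31) = -66150/61 - 3*(-1)/31 = -66150/61 - 1*(-3/31) = -66150/61 + 3/31 = -2050467/1891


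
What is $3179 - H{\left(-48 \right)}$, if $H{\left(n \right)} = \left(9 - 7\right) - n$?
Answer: $3129$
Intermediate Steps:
$H{\left(n \right)} = 2 - n$ ($H{\left(n \right)} = \left(9 - 7\right) - n = 2 - n$)
$3179 - H{\left(-48 \right)} = 3179 - \left(2 - -48\right) = 3179 - \left(2 + 48\right) = 3179 - 50 = 3129$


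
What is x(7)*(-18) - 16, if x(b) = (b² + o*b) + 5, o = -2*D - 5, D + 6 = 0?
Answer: -1870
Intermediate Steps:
D = -6 (D = -6 + 0 = -6)
o = 7 (o = -2*(-6) - 5 = 12 - 5 = 7)
x(b) = 5 + b² + 7*b (x(b) = (b² + 7*b) + 5 = 5 + b² + 7*b)
x(7)*(-18) - 16 = (5 + 7² + 7*7)*(-18) - 16 = (5 + 49 + 49)*(-18) - 16 = 103*(-18) - 16 = -1854 - 16 = -1870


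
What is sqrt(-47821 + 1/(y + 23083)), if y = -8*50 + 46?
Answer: 2*I*sqrt(6176171103333)/22729 ≈ 218.68*I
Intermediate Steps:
y = -354 (y = -400 + 46 = -354)
sqrt(-47821 + 1/(y + 23083)) = sqrt(-47821 + 1/(-354 + 23083)) = sqrt(-47821 + 1/22729) = sqrt(-1086923508/22729) = 2*I*sqrt(6176171103333)/22729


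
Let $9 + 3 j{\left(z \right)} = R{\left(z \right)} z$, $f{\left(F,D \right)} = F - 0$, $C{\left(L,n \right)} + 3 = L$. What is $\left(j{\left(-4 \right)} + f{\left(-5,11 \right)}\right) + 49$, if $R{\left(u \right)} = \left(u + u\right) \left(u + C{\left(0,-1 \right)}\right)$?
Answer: $- \frac{101}{3} \approx -33.667$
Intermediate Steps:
$C{\left(L,n \right)} = -3 + L$
$R{\left(u \right)} = 2 u \left(-3 + u\right)$ ($R{\left(u \right)} = \left(u + u\right) \left(u + \left(-3 + 0\right)\right) = 2 u \left(u - 3\right) = 2 u \left(-3 + u\right)$)
$f{\left(F,D \right)} = F$ ($f{\left(F,D \right)} = F + 0 = F$)
$j{\left(z \right)} = -3 + \frac{2 z^{2} \left(-3 + z\right)}{3}$ ($j{\left(z \right)} = -3 + \frac{2 z \left(-3 + z\right) z}{3} = -3 + \frac{2 z^{2} \left(-3 + z\right)}{3}$)
$\left(j{\left(-4 \right)} + f{\left(-5,11 \right)}\right) + 49 = \left(\left(-3 + \frac{2 \left(-4\right)^{2} \left(-3 - 4\right)}{3}\right) - 5\right) + 49 = \left(\left(-3 + \frac{2}{3} \cdot 16 \left(-7\right)\right) - 5\right) + 49 = \left(\left(-3 - \frac{224}{3}\right) - 5\right) + 49 = \left(- \frac{233}{3} - 5\right) + 49 = - \frac{248}{3} + 49 = - \frac{101}{3}$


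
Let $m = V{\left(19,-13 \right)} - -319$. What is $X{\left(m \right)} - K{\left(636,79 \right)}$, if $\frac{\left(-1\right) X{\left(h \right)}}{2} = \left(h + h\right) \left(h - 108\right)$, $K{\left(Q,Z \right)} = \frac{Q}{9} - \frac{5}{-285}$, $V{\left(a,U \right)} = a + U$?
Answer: $- \frac{5361243}{19} \approx -2.8217 \cdot 10^{5}$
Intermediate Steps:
$V{\left(a,U \right)} = U + a$
$K{\left(Q,Z \right)} = \frac{1}{57} + \frac{Q}{9}$ ($K{\left(Q,Z \right)} = Q \frac{1}{9} - - \frac{1}{57} = \frac{Q}{9} + \frac{1}{57} = \frac{1}{57} + \frac{Q}{9}$)
$m = 325$ ($m = \left(-13 + 19\right) - -319 = 6 + 319 = 325$)
$X{\left(h \right)} = - 4 h \left(-108 + h\right)$ ($X{\left(h \right)} = - 2 \left(h + h\right) \left(h - 108\right) = - 2 \cdot 2 h \left(-108 + h\right) = - 4 h \left(-108 + h\right)$)
$X{\left(m \right)} - K{\left(636,79 \right)} = 4 \cdot 325 \left(108 - 325\right) - \left(\frac{1}{57} + \frac{1}{9} \cdot 636\right) = 4 \cdot 325 \left(108 - 325\right) - \left(\frac{1}{57} + \frac{212}{3}\right) = 4 \cdot 325 \left(-217\right) - \frac{1343}{19} = -282100 - \frac{1343}{19} = - \frac{5361243}{19}$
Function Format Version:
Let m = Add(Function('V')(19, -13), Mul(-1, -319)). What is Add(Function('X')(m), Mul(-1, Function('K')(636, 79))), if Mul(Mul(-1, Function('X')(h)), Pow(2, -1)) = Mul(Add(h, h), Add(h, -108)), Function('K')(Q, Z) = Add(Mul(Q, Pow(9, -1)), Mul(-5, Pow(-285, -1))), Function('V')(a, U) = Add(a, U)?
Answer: Rational(-5361243, 19) ≈ -2.8217e+5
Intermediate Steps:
Function('V')(a, U) = Add(U, a)
Function('K')(Q, Z) = Add(Rational(1, 57), Mul(Rational(1, 9), Q)) (Function('K')(Q, Z) = Add(Mul(Q, Rational(1, 9)), Mul(-5, Rational(-1, 285))) = Add(Mul(Rational(1, 9), Q), Rational(1, 57)) = Add(Rational(1, 57), Mul(Rational(1, 9), Q)))
m = 325 (m = Add(Add(-13, 19), Mul(-1, -319)) = Add(6, 319) = 325)
Function('X')(h) = Mul(-4, h, Add(-108, h)) (Function('X')(h) = Mul(-2, Mul(Add(h, h), Add(h, -108))) = Mul(-2, Mul(Mul(2, h), Add(-108, h))) = Mul(-2, Mul(2, h, Add(-108, h))) = Mul(-4, h, Add(-108, h)))
Add(Function('X')(m), Mul(-1, Function('K')(636, 79))) = Add(Mul(4, 325, Add(108, Mul(-1, 325))), Mul(-1, Add(Rational(1, 57), Mul(Rational(1, 9), 636)))) = Add(Mul(4, 325, Add(108, -325)), Mul(-1, Add(Rational(1, 57), Rational(212, 3)))) = Add(Mul(4, 325, -217), Mul(-1, Rational(1343, 19))) = Add(-282100, Rational(-1343, 19)) = Rational(-5361243, 19)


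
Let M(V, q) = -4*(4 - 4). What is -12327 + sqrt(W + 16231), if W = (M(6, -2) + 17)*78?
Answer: -12327 + sqrt(17557) ≈ -12195.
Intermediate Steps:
M(V, q) = 0 (M(V, q) = -4*0 = 0)
W = 1326 (W = (0 + 17)*78 = 17*78 = 1326)
-12327 + sqrt(W + 16231) = -12327 + sqrt(1326 + 16231) = -12327 + sqrt(17557)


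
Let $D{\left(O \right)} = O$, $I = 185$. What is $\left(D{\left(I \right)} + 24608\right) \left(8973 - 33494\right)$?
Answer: $-607949153$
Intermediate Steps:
$\left(D{\left(I \right)} + 24608\right) \left(8973 - 33494\right) = \left(185 + 24608\right) \left(8973 - 33494\right) = 24793 \left(-24521\right) = -607949153$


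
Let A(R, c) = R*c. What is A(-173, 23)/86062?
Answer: -3979/86062 ≈ -0.046234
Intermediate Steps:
A(-173, 23)/86062 = -173*23/86062 = -3979*1/86062 = -3979/86062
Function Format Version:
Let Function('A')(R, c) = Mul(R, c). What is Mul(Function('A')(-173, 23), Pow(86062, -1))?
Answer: Rational(-3979, 86062) ≈ -0.046234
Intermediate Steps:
Mul(Function('A')(-173, 23), Pow(86062, -1)) = Mul(Mul(-173, 23), Pow(86062, -1)) = Mul(-3979, Rational(1, 86062)) = Rational(-3979, 86062)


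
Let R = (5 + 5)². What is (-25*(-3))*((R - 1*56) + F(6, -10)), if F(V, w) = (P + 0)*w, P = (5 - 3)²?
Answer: 300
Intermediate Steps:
P = 4 (P = 2² = 4)
R = 100 (R = 10² = 100)
F(V, w) = 4*w (F(V, w) = (4 + 0)*w = 4*w)
(-25*(-3))*((R - 1*56) + F(6, -10)) = (-25*(-3))*((100 - 1*56) + 4*(-10)) = 75*((100 - 56) - 40) = 75*(44 - 40) = 75*4 = 300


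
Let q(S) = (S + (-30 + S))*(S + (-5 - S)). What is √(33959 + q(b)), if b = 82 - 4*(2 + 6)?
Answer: √33609 ≈ 183.33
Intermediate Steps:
b = 50 (b = 82 - 4*8 = 82 - 32 = 50)
q(S) = 150 - 10*S (q(S) = (-30 + 2*S)*(-5) = 150 - 10*S)
√(33959 + q(b)) = √(33959 + (150 - 10*50)) = √(33959 + (150 - 500)) = √(33959 - 350) = √33609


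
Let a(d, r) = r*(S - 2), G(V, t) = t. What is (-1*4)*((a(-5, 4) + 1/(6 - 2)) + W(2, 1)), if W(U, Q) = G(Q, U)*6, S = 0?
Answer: -17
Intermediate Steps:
W(U, Q) = 6*U (W(U, Q) = U*6 = 6*U)
a(d, r) = -2*r (a(d, r) = r*(0 - 2) = r*(-2) = -2*r)
(-1*4)*((a(-5, 4) + 1/(6 - 2)) + W(2, 1)) = (-1*4)*((-2*4 + 1/(6 - 2)) + 6*2) = -4*((-8 + 1/4) + 12) = -4*((-8 + ¼) + 12) = -4*(-31/4 + 12) = -4*17/4 = -17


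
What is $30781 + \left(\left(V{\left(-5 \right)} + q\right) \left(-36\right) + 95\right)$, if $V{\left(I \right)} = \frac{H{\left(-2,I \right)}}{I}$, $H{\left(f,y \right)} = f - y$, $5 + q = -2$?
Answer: $\frac{155748}{5} \approx 31150.0$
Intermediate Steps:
$q = -7$ ($q = -5 - 2 = -7$)
$V{\left(I \right)} = \frac{-2 - I}{I}$
$30781 + \left(\left(V{\left(-5 \right)} + q\right) \left(-36\right) + 95\right) = 30781 + \left(\left(\frac{-2 - -5}{-5} - 7\right) \left(-36\right) + 95\right) = 30781 + \left(\left(- \frac{-2 + 5}{5} - 7\right) \left(-36\right) + 95\right) = 30781 + \left(\left(\left(- \frac{1}{5}\right) 3 - 7\right) \left(-36\right) + 95\right) = 30781 + \left(\left(- \frac{3}{5} - 7\right) \left(-36\right) + 95\right) = 30781 + \left(\left(- \frac{38}{5}\right) \left(-36\right) + 95\right) = 30781 + \left(\frac{1368}{5} + 95\right) = 30781 + \frac{1843}{5} = \frac{155748}{5}$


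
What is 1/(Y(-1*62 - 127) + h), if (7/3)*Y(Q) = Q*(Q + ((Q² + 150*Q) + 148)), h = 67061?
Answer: -1/526669 ≈ -1.8987e-6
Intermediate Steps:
Y(Q) = 3*Q*(148 + Q² + 151*Q)/7 (Y(Q) = 3*(Q*(Q + ((Q² + 150*Q) + 148)))/7 = 3*(Q*(Q + (148 + Q² + 150*Q)))/7 = 3*(Q*(148 + Q² + 151*Q))/7 = 3*Q*(148 + Q² + 151*Q)/7)
1/(Y(-1*62 - 127) + h) = 1/(3*(-1*62 - 127)*(148 + (-1*62 - 127)² + 151*(-1*62 - 127))/7 + 67061) = 1/(3*(-62 - 127)*(148 + (-62 - 127)² + 151*(-62 - 127))/7 + 67061) = 1/((3/7)*(-189)*(148 + (-189)² + 151*(-189)) + 67061) = 1/((3/7)*(-189)*(148 + 35721 - 28539) + 67061) = 1/((3/7)*(-189)*7330 + 67061) = 1/(-593730 + 67061) = 1/(-526669) = -1/526669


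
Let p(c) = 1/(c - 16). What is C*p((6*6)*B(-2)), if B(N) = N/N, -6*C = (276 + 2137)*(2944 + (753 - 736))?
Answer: -2381631/40 ≈ -59541.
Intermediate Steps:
C = -2381631/2 (C = -(276 + 2137)*(2944 + (753 - 736))/6 = -2413*(2944 + 17)/6 = -2413*2961/6 = -⅙*7144893 = -2381631/2 ≈ -1.1908e+6)
B(N) = 1
p(c) = 1/(-16 + c)
C*p((6*6)*B(-2)) = -2381631/(2*(-16 + (6*6)*1)) = -2381631/(2*(-16 + 36*1)) = -2381631/(2*(-16 + 36)) = -2381631/2/20 = -2381631/2*1/20 = -2381631/40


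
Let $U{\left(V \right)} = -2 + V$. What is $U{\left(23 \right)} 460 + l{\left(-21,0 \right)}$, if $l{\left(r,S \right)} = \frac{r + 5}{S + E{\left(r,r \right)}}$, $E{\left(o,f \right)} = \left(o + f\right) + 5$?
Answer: $\frac{357436}{37} \approx 9660.4$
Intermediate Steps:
$E{\left(o,f \right)} = 5 + f + o$ ($E{\left(o,f \right)} = \left(f + o\right) + 5 = 5 + f + o$)
$l{\left(r,S \right)} = \frac{5 + r}{5 + S + 2 r}$ ($l{\left(r,S \right)} = \frac{r + 5}{S + \left(5 + r + r\right)} = \frac{5 + r}{S + \left(5 + 2 r\right)} = \frac{5 + r}{5 + S + 2 r}$)
$U{\left(23 \right)} 460 + l{\left(-21,0 \right)} = \left(-2 + 23\right) 460 + \frac{5 - 21}{5 + 0 + 2 \left(-21\right)} = 21 \cdot 460 + \frac{1}{5 + 0 - 42} \left(-16\right) = 9660 + \frac{1}{-37} \left(-16\right) = 9660 - - \frac{16}{37} = 9660 + \frac{16}{37} = \frac{357436}{37}$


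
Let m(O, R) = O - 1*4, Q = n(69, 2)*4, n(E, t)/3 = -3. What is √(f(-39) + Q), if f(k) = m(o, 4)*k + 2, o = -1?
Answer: √161 ≈ 12.689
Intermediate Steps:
n(E, t) = -9 (n(E, t) = 3*(-3) = -9)
Q = -36 (Q = -9*4 = -36)
m(O, R) = -4 + O (m(O, R) = O - 4 = -4 + O)
f(k) = 2 - 5*k (f(k) = (-4 - 1)*k + 2 = -5*k + 2 = 2 - 5*k)
√(f(-39) + Q) = √((2 - 5*(-39)) - 36) = √((2 + 195) - 36) = √(197 - 36) = √161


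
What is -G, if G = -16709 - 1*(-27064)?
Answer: -10355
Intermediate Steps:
G = 10355 (G = -16709 + 27064 = 10355)
-G = -1*10355 = -10355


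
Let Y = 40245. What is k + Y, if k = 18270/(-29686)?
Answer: 597347400/14843 ≈ 40244.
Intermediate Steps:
k = -9135/14843 (k = 18270*(-1/29686) = -9135/14843 ≈ -0.61544)
k + Y = -9135/14843 + 40245 = 597347400/14843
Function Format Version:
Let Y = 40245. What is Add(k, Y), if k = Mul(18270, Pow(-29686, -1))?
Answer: Rational(597347400, 14843) ≈ 40244.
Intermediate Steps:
k = Rational(-9135, 14843) (k = Mul(18270, Rational(-1, 29686)) = Rational(-9135, 14843) ≈ -0.61544)
Add(k, Y) = Add(Rational(-9135, 14843), 40245) = Rational(597347400, 14843)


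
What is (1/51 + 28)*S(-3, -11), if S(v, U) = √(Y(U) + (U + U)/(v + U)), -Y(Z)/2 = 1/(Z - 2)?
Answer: 1429*√14287/4641 ≈ 36.804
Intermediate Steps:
Y(Z) = -2/(-2 + Z) (Y(Z) = -2/(Z - 2) = -2/(-2 + Z))
S(v, U) = √(-2/(-2 + U) + 2*U/(U + v)) (S(v, U) = √(-2/(-2 + U) + (U + U)/(v + U)) = √(-2/(-2 + U) + (2*U)/(U + v)) = √(-2/(-2 + U) + 2*U/(U + v)))
(1/51 + 28)*S(-3, -11) = (1/51 + 28)*(√2*√((-1*(-11) - 1*(-3) - 11*(-2 - 11))/((-2 - 11)*(-11 - 3)))) = (1/51 + 28)*(√2*√((11 + 3 - 11*(-13))/(-13*(-14)))) = 1429*(√2*√(-1/13*(-1/14)*(11 + 3 + 143)))/51 = 1429*(√2*√(-1/13*(-1/14)*157))/51 = 1429*(√2*√(157/182))/51 = 1429*(√2*(√28574/182))/51 = 1429*(√14287/91)/51 = 1429*√14287/4641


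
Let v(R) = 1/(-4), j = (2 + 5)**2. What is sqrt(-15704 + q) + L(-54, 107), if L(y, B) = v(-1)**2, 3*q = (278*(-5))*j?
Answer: 1/16 + I*sqrt(345666)/3 ≈ 0.0625 + 195.98*I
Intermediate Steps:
j = 49 (j = 7**2 = 49)
v(R) = -1/4
q = -68110/3 (q = ((278*(-5))*49)/3 = (-1390*49)/3 = (1/3)*(-68110) = -68110/3 ≈ -22703.)
L(y, B) = 1/16 (L(y, B) = (-1/4)**2 = 1/16)
sqrt(-15704 + q) + L(-54, 107) = sqrt(-15704 - 68110/3) + 1/16 = sqrt(-115222/3) + 1/16 = I*sqrt(345666)/3 + 1/16 = 1/16 + I*sqrt(345666)/3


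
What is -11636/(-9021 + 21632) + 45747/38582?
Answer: 127975265/486557602 ≈ 0.26302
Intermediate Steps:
-11636/(-9021 + 21632) + 45747/38582 = -11636/12611 + 45747*(1/38582) = -11636*1/12611 + 45747/38582 = -11636/12611 + 45747/38582 = 127975265/486557602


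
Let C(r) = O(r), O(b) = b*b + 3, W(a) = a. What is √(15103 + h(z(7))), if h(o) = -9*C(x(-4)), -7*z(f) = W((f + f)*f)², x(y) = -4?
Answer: 2*√3733 ≈ 122.20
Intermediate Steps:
O(b) = 3 + b² (O(b) = b² + 3 = 3 + b²)
C(r) = 3 + r²
z(f) = -4*f⁴/7 (z(f) = -f²*(f + f)²/7 = -4*f⁴/7)
h(o) = -171 (h(o) = -9*(3 + (-4)²) = -9*(3 + 16) = -9*19 = -171)
√(15103 + h(z(7))) = √(15103 - 171) = √14932 = 2*√3733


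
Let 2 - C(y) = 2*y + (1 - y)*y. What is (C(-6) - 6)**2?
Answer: 2500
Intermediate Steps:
C(y) = 2 - 2*y - y*(1 - y) (C(y) = 2 - (2*y + (1 - y)*y) = 2 - (2*y + y*(1 - y)) = 2 + (-2*y - y*(1 - y)) = 2 - 2*y - y*(1 - y))
(C(-6) - 6)**2 = ((2 + (-6)**2 - 3*(-6)) - 6)**2 = ((2 + 36 + 18) - 6)**2 = (56 - 6)**2 = 50**2 = 2500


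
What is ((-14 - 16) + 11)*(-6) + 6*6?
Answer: 150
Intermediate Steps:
((-14 - 16) + 11)*(-6) + 6*6 = (-30 + 11)*(-6) + 36 = -19*(-6) + 36 = 114 + 36 = 150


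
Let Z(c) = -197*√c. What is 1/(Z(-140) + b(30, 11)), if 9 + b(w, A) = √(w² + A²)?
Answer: 1/(-9 + √1021 - 394*I*√35) ≈ 4.224e-6 + 0.00042897*I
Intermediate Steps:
b(w, A) = -9 + √(A² + w²) (b(w, A) = -9 + √(w² + A²) = -9 + √(A² + w²))
1/(Z(-140) + b(30, 11)) = 1/(-394*I*√35 + (-9 + √(11² + 30²))) = 1/(-394*I*√35 + (-9 + √(121 + 900))) = 1/(-394*I*√35 + (-9 + √1021)) = 1/(-9 + √1021 - 394*I*√35)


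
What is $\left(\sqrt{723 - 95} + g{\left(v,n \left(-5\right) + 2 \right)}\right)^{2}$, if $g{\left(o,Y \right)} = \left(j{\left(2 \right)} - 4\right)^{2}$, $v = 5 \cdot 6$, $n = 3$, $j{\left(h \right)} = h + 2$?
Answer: $628$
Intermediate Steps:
$j{\left(h \right)} = 2 + h$
$v = 30$
$g{\left(o,Y \right)} = 0$ ($g{\left(o,Y \right)} = \left(\left(2 + 2\right) - 4\right)^{2} = \left(4 - 4\right)^{2} = 0^{2} = 0$)
$\left(\sqrt{723 - 95} + g{\left(v,n \left(-5\right) + 2 \right)}\right)^{2} = \left(\sqrt{723 - 95} + 0\right)^{2} = \left(\sqrt{628} + 0\right)^{2} = \left(2 \sqrt{157} + 0\right)^{2} = \left(2 \sqrt{157}\right)^{2} = 628$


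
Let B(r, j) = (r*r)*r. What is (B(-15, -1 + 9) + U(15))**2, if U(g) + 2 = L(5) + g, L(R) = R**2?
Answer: 11135569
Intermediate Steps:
U(g) = 23 + g (U(g) = -2 + (5**2 + g) = -2 + (25 + g) = 23 + g)
B(r, j) = r**3 (B(r, j) = r**2*r = r**3)
(B(-15, -1 + 9) + U(15))**2 = ((-15)**3 + (23 + 15))**2 = (-3375 + 38)**2 = (-3337)**2 = 11135569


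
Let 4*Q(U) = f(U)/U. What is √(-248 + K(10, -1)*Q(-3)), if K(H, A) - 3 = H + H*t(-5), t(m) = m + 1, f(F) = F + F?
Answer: I*√1046/2 ≈ 16.171*I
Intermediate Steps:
f(F) = 2*F
Q(U) = ½ (Q(U) = ((2*U)/U)/4 = (¼)*2 = ½)
t(m) = 1 + m
K(H, A) = 3 - 3*H (K(H, A) = 3 + (H + H*(1 - 5)) = 3 + (H + H*(-4)) = 3 + (H - 4*H) = 3 - 3*H)
√(-248 + K(10, -1)*Q(-3)) = √(-248 + (3 - 3*10)*(½)) = √(-248 + (3 - 30)*(½)) = √(-248 - 27*½) = √(-248 - 27/2) = √(-523/2) = I*√1046/2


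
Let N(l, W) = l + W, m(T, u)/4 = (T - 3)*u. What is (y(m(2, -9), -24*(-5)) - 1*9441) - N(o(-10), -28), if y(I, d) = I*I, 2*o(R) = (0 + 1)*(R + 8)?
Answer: -8116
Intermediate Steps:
o(R) = 4 + R/2 (o(R) = ((0 + 1)*(R + 8))/2 = (1*(8 + R))/2 = (8 + R)/2 = 4 + R/2)
m(T, u) = 4*u*(-3 + T) (m(T, u) = 4*((T - 3)*u) = 4*((-3 + T)*u) = 4*(u*(-3 + T)) = 4*u*(-3 + T))
y(I, d) = I²
N(l, W) = W + l
(y(m(2, -9), -24*(-5)) - 1*9441) - N(o(-10), -28) = ((4*(-9)*(-3 + 2))² - 1*9441) - (-28 + (4 + (½)*(-10))) = ((4*(-9)*(-1))² - 9441) - (-28 + (4 - 5)) = (36² - 9441) - (-28 - 1) = (1296 - 9441) - 1*(-29) = -8145 + 29 = -8116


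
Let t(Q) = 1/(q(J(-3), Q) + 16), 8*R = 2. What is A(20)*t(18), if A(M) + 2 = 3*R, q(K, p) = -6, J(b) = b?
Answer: -⅛ ≈ -0.12500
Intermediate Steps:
R = ¼ (R = (⅛)*2 = ¼ ≈ 0.25000)
t(Q) = ⅒ (t(Q) = 1/(-6 + 16) = 1/10 = ⅒)
A(M) = -5/4 (A(M) = -2 + 3*(¼) = -2 + ¾ = -5/4)
A(20)*t(18) = -5/4*⅒ = -⅛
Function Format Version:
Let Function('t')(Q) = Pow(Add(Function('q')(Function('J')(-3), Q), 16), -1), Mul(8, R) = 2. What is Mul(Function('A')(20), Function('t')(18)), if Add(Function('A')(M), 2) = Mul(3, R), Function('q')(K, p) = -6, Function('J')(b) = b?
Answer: Rational(-1, 8) ≈ -0.12500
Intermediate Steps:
R = Rational(1, 4) (R = Mul(Rational(1, 8), 2) = Rational(1, 4) ≈ 0.25000)
Function('t')(Q) = Rational(1, 10) (Function('t')(Q) = Pow(Add(-6, 16), -1) = Pow(10, -1) = Rational(1, 10))
Function('A')(M) = Rational(-5, 4) (Function('A')(M) = Add(-2, Mul(3, Rational(1, 4))) = Add(-2, Rational(3, 4)) = Rational(-5, 4))
Mul(Function('A')(20), Function('t')(18)) = Mul(Rational(-5, 4), Rational(1, 10)) = Rational(-1, 8)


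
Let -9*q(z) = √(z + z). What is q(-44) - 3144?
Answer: -3144 - 2*I*√22/9 ≈ -3144.0 - 1.0423*I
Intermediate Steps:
q(z) = -√2*√z/9 (q(z) = -√(z + z)/9 = -√2*√z/9)
q(-44) - 3144 = -√2*√(-44)/9 - 3144 = -√2*2*I*√11/9 - 3144 = -2*I*√22/9 - 3144 = -3144 - 2*I*√22/9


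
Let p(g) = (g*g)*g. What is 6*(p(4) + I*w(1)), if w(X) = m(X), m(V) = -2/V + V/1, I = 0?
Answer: 384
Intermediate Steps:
m(V) = V - 2/V (m(V) = -2/V + V*1 = -2/V + V = V - 2/V)
w(X) = X - 2/X
p(g) = g³ (p(g) = g²*g = g³)
6*(p(4) + I*w(1)) = 6*(4³ + 0*(1 - 2/1)) = 6*(64 + 0*(1 - 2*1)) = 6*(64 + 0*(1 - 2)) = 6*(64 + 0*(-1)) = 6*(64 + 0) = 6*64 = 384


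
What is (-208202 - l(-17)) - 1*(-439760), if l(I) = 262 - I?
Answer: 231279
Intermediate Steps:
(-208202 - l(-17)) - 1*(-439760) = (-208202 - (262 - 1*(-17))) - 1*(-439760) = (-208202 - (262 + 17)) + 439760 = (-208202 - 1*279) + 439760 = (-208202 - 279) + 439760 = -208481 + 439760 = 231279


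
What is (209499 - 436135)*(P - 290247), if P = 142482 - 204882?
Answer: 79922505492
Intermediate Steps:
P = -62400
(209499 - 436135)*(P - 290247) = (209499 - 436135)*(-62400 - 290247) = -226636*(-352647) = 79922505492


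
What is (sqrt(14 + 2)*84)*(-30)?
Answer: -10080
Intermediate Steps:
(sqrt(14 + 2)*84)*(-30) = (sqrt(16)*84)*(-30) = (4*84)*(-30) = 336*(-30) = -10080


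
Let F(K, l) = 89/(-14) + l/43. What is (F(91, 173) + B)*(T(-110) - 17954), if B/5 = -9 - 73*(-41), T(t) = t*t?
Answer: -26285733245/301 ≈ -8.7328e+7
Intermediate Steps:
F(K, l) = -89/14 + l/43 (F(K, l) = 89*(-1/14) + l*(1/43) = -89/14 + l/43)
T(t) = t²
B = 14920 (B = 5*(-9 - 73*(-41)) = 5*(-9 + 2993) = 5*2984 = 14920)
(F(91, 173) + B)*(T(-110) - 17954) = ((-89/14 + (1/43)*173) + 14920)*((-110)² - 17954) = ((-89/14 + 173/43) + 14920)*(12100 - 17954) = (-1405/602 + 14920)*(-5854) = (8980435/602)*(-5854) = -26285733245/301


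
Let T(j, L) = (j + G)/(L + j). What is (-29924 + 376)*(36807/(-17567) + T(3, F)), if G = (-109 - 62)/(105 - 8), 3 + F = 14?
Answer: 707318044284/11927993 ≈ 59299.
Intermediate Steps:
F = 11 (F = -3 + 14 = 11)
G = -171/97 ≈ -1.7629
T(j, L) = (-171/97 + j)/(L + j) (T(j, L) = (j - 171/97)/(L + j) = (-171/97 + j)/(L + j))
(-29924 + 376)*(36807/(-17567) + T(3, F)) = (-29924 + 376)*(36807/(-17567) + (-171/97 + 3)/(11 + 3)) = -29548*(36807*(-1/17567) + (120/97)/14) = -29548*(-36807/17567 + (1/14)*(120/97)) = -29548*(-36807/17567 + 60/679) = -29548*(-23937933/11927993) = 707318044284/11927993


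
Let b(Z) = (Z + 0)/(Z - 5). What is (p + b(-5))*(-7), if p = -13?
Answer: 175/2 ≈ 87.500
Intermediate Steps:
b(Z) = Z/(-5 + Z)
(p + b(-5))*(-7) = (-13 - 5/(-5 - 5))*(-7) = (-13 - 5/(-10))*(-7) = (-13 - 5*(-⅒))*(-7) = (-13 + ½)*(-7) = -25/2*(-7) = 175/2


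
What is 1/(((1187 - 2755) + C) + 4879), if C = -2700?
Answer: 1/611 ≈ 0.0016367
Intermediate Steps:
1/(((1187 - 2755) + C) + 4879) = 1/(((1187 - 2755) - 2700) + 4879) = 1/((-1568 - 2700) + 4879) = 1/(-4268 + 4879) = 1/611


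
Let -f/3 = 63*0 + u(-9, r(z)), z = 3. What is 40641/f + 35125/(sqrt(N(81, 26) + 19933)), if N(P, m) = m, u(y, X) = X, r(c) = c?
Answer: -13547/3 + 35125*sqrt(19959)/19959 ≈ -4267.0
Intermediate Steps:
f = -9 (f = -3*(63*0 + 3) = -3*(0 + 3) = -3*3 = -9)
40641/f + 35125/(sqrt(N(81, 26) + 19933)) = 40641/(-9) + 35125/(sqrt(26 + 19933)) = 40641*(-1/9) + 35125/(sqrt(19959)) = -13547/3 + 35125*(sqrt(19959)/19959) = -13547/3 + 35125*sqrt(19959)/19959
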